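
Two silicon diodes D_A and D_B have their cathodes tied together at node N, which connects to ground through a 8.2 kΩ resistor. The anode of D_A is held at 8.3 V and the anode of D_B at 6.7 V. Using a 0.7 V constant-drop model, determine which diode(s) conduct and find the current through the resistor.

Only D_A conducts; I_R ≈ 0.93 mA

Assume both conduct. Then node N would need to be at both 8.3−0.7 = 7.6 V and 6.7−0.7 = 6 V, which is impossible.
Assume only D_A conducts: V_N = 8.3 − 0.7 = 7.6 V, so I_R = 7.6/8.2 = 0.927 mA.
Check D_B: its anode-to-cathode voltage is 6.7 − 7.6 = -0.9 V < 0.7 V, so it is off. The assumption is consistent.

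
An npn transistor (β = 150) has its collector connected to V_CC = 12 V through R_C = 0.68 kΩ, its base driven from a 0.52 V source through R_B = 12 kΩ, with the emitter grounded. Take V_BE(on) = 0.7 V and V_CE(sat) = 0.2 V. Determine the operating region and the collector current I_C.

cutoff; I_C ≈ 0

V_BB = 0.52 V ≤ V_BE(on) = 0.7 V, so the base-emitter junction is not forward biased.
The transistor is in cutoff: I_B = I_C = 0.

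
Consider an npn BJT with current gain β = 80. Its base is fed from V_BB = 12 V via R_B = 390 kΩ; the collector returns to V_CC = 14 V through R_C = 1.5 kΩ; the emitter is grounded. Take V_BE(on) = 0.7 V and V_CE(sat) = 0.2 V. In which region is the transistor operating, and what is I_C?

active; I_C ≈ 2.3 mA

Assume active. Base-emitter loop: I_B = (V_BB − V_BE)/R_B = (12 − 0.7)/390 = 0.029 mA.
I_C = β·I_B = 80×0.029 = 2.32 mA.
V_CE = V_CC − I_C·R_C = 14 − 2.32×1.5 = 10.5 V > V_CE(sat), so the active-region assumption holds.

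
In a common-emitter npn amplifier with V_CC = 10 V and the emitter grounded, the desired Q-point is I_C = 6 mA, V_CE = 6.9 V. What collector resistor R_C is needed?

Collector loop: V_CC = I_C·R_C + V_CE.
R_C = (V_CC − V_CE)/I_C = (10 − 6.9)/6 = 0.517 kΩ.

R_C ≈ 0.52 kΩ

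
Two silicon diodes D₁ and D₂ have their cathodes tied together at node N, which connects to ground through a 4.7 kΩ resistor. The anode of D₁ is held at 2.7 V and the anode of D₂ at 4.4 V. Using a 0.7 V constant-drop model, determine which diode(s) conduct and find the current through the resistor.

Only D₂ conducts; I_R ≈ 0.79 mA

Assume both conduct. Then node N would need to be at both 2.7−0.7 = 2 V and 4.4−0.7 = 3.7 V, which is impossible.
Assume only D₂ conducts: V_N = 4.4 − 0.7 = 3.7 V, so I_R = 3.7/4.7 = 0.787 mA.
Check D₁: its anode-to-cathode voltage is 2.7 − 3.7 = -1 V < 0.7 V, so it is off. The assumption is consistent.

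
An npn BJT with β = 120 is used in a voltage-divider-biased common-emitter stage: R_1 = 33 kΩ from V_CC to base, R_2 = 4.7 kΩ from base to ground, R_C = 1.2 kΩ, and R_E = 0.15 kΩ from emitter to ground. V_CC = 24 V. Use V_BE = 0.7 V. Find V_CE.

Thevenize the base divider: V_Th = V_CC·R_2/(R_1+R_2) = 24×4.7/37.7 = 2.99 V, R_Th = R_1‖R_2 = 4.11 kΩ.
Base-emitter loop: V_Th = I_B·R_Th + V_BE + (β+1)I_B·R_E, so I_B = (2.99 − 0.7) / (4.11 + 121×0.15) = 0.103 mA.
I_C = β·I_B = 120×0.103 = 12.4 mA, and I_E = (β+1)I_B = 12.5 mA.
V_CE = V_CC − I_C·R_C − I_E·R_E = 24 − 12.4×1.2 − 12.5×0.15 = 7.31 V.
V_CE = 7.31 V > 0.2 V confirms active-region operation.

V_CE ≈ 7.3 V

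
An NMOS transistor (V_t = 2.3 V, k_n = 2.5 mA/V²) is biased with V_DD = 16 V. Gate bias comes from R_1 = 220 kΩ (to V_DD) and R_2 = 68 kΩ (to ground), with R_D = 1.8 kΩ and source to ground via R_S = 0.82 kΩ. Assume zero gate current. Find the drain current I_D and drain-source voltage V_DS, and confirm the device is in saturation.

I_D ≈ 0.82 mA, V_DS ≈ 14 V

V_G = V_DD·R_2/(R_1+R_2) = 16×68/288 = 3.78 V.
Assume saturation: I_D = (k_n/2)(V_GS − V_t)² with V_GS = V_G − I_D·R_S = 3.78 − 0.82·I_D.
Substituting gives 0.84·I_D² − 4.03·I_D + 2.73 = 0, with roots I_D = 0.817 or 3.98 mA.
The root I_D = 3.98 mA gives V_GS = 0.516 V ≤ V_t, so take I_D = 0.817 mA.
Then V_GS = 3.11 V and V_DS = V_DD − I_D(R_D+R_S) = 16 − 0.817×2.62 = 13.9 V.
Saturation requires V_DS ≥ V_GS − V_t = 0.808 V; 13.9 ≥ 0.808 ✓.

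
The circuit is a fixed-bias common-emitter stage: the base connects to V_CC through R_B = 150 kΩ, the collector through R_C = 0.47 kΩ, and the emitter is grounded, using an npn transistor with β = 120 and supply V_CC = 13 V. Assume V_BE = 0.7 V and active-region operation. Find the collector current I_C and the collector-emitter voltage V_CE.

I_C ≈ 9.8 mA, V_CE ≈ 8.4 V

Base loop: V_CC = I_B·R_B + V_BE, so I_B = (13 − 0.7)/150 kΩ = 0.082 mA.
In the active region I_C = β·I_B = 120 × 0.082 = 9.84 mA.
Collector loop: V_CE = V_CC − I_C·R_C = 13 − 9.84×0.47 = 8.38 V.
Since V_CE = 8.38 V > V_CE(sat) ≈ 0.2 V, the transistor is in the active region as assumed.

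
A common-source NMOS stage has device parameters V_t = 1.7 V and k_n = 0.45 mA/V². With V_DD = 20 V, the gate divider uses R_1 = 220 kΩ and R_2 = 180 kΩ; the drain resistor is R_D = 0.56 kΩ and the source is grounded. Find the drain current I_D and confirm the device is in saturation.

V_G = V_DD·R_2/(R_1+R_2) = 20×180/400 = 9 V. With the source grounded, V_GS = V_G = 9 V.
Assume saturation: I_D = (k_n/2)(V_GS − V_t)² = (0.45/2)×(9 − 1.7)² = 0.225×7.3² = 12 mA.
V_DS = V_DD − I_D·R_D = 20 − 12×0.56 = 13.3 V.
Saturation requires V_DS ≥ V_GS − V_t = 7.3 V; 13.3 ≥ 7.3 ✓.

I_D ≈ 12 mA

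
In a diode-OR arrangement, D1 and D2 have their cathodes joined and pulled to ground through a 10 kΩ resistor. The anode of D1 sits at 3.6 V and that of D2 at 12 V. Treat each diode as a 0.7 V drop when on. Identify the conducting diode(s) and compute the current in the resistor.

Only D2 conducts; I_R ≈ 1.1 mA

Assume both conduct. Then node N would need to be at both 3.6−0.7 = 2.9 V and 12−0.7 = 11.3 V, which is impossible.
Assume only D2 conducts: V_N = 12 − 0.7 = 11.3 V, so I_R = 11.3/10 = 1.13 mA.
Check D1: its anode-to-cathode voltage is 3.6 − 11.3 = -7.7 V < 0.7 V, so it is off. The assumption is consistent.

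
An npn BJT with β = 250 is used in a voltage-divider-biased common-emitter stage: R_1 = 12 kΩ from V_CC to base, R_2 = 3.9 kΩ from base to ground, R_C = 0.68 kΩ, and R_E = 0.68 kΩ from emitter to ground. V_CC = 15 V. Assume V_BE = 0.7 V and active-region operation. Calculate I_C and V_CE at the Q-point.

Thevenize the base divider: V_Th = V_CC·R_2/(R_1+R_2) = 15×3.9/15.9 = 3.68 V, R_Th = R_1‖R_2 = 2.94 kΩ.
Base-emitter loop: V_Th = I_B·R_Th + V_BE + (β+1)I_B·R_E, so I_B = (3.68 − 0.7) / (2.94 + 251×0.68) = 0.0172 mA.
I_C = β·I_B = 250×0.0172 = 4.29 mA, and I_E = (β+1)I_B = 4.31 mA.
V_CE = V_CC − I_C·R_C − I_E·R_E = 15 − 4.29×0.68 − 4.31×0.68 = 9.15 V.
V_CE = 9.15 V > 0.2 V confirms active-region operation.

I_C ≈ 4.3 mA, V_CE ≈ 9.2 V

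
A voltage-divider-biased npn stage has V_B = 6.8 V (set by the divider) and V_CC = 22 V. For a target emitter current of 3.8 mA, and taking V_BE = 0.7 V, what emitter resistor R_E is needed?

V_E = V_B − V_BE = 6.8 − 0.7 = 6.1 V.
R_E = V_E / I_E = 6.1 / 3.8 = 1.61 kΩ.

R_E ≈ 1.6 kΩ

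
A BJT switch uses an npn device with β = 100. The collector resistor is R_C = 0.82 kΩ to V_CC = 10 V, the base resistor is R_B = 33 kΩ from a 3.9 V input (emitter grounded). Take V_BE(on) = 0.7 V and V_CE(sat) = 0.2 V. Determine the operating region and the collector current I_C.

active; I_C ≈ 9.7 mA

Assume active. Base-emitter loop: I_B = (V_BB − V_BE)/R_B = (3.9 − 0.7)/33 = 0.097 mA.
I_C = β·I_B = 100×0.097 = 9.7 mA.
V_CE = V_CC − I_C·R_C = 10 − 9.7×0.82 = 2.05 V > V_CE(sat), so the active-region assumption holds.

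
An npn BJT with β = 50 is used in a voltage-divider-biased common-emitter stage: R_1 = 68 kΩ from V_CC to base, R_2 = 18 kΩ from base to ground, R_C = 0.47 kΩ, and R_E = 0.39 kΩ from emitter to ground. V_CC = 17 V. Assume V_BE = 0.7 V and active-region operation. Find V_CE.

V_CE ≈ 13 V

Thevenize the base divider: V_Th = V_CC·R_2/(R_1+R_2) = 17×18/86 = 3.56 V, R_Th = R_1‖R_2 = 14.2 kΩ.
Base-emitter loop: V_Th = I_B·R_Th + V_BE + (β+1)I_B·R_E, so I_B = (3.56 − 0.7) / (14.2 + 51×0.39) = 0.0838 mA.
I_C = β·I_B = 50×0.0838 = 4.19 mA, and I_E = (β+1)I_B = 4.27 mA.
V_CE = V_CC − I_C·R_C − I_E·R_E = 17 − 4.19×0.47 − 4.27×0.39 = 13.4 V.
V_CE = 13.4 V > 0.2 V confirms active-region operation.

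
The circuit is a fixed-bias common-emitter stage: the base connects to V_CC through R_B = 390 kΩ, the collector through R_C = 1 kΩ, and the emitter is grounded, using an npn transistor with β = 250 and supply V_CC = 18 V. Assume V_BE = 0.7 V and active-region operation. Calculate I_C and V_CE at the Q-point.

I_C ≈ 11 mA, V_CE ≈ 6.9 V

Base loop: V_CC = I_B·R_B + V_BE, so I_B = (18 − 0.7)/390 kΩ = 0.0444 mA.
In the active region I_C = β·I_B = 250 × 0.0444 = 11.1 mA.
Collector loop: V_CE = V_CC − I_C·R_C = 18 − 11.1×1 = 6.91 V.
Since V_CE = 6.91 V > V_CE(sat) ≈ 0.2 V, the transistor is in the active region as assumed.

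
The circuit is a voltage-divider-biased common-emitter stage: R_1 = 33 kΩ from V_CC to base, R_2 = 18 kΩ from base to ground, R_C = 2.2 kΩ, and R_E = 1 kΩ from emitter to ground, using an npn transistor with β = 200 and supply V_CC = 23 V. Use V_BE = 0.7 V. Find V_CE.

Thevenize the base divider: V_Th = V_CC·R_2/(R_1+R_2) = 23×18/51 = 8.12 V, R_Th = R_1‖R_2 = 11.6 kΩ.
Base-emitter loop: V_Th = I_B·R_Th + V_BE + (β+1)I_B·R_E, so I_B = (8.12 − 0.7) / (11.6 + 201×1) = 0.0349 mA.
I_C = β·I_B = 200×0.0349 = 6.98 mA, and I_E = (β+1)I_B = 7.01 mA.
V_CE = V_CC − I_C·R_C − I_E·R_E = 23 − 6.98×2.2 − 7.01×1 = 0.64 V.
V_CE = 0.64 V > 0.2 V confirms active-region operation.

V_CE ≈ 0.64 V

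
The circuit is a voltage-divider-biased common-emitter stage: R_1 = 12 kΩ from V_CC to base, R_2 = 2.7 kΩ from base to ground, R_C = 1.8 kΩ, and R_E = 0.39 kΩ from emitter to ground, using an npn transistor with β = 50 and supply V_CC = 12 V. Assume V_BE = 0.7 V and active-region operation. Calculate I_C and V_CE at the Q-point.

I_C ≈ 3.4 mA, V_CE ≈ 4.5 V

Thevenize the base divider: V_Th = V_CC·R_2/(R_1+R_2) = 12×2.7/14.7 = 2.2 V, R_Th = R_1‖R_2 = 2.2 kΩ.
Base-emitter loop: V_Th = I_B·R_Th + V_BE + (β+1)I_B·R_E, so I_B = (2.2 − 0.7) / (2.2 + 51×0.39) = 0.0681 mA.
I_C = β·I_B = 50×0.0681 = 3.4 mA, and I_E = (β+1)I_B = 3.47 mA.
V_CE = V_CC − I_C·R_C − I_E·R_E = 12 − 3.4×1.8 − 3.47×0.39 = 4.52 V.
V_CE = 4.52 V > 0.2 V confirms active-region operation.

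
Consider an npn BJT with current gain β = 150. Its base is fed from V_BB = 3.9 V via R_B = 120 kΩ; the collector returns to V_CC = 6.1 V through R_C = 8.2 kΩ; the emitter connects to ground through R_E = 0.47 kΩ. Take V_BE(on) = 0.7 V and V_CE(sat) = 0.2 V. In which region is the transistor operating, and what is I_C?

saturation; I_C ≈ 0.68 mA

Assume active: I_B = (3.9 − 0.7)/(120 + 151×0.47) = 0.0168 mA, I_C = β·I_B = 2.51 mA.
Then V_CE = 6.1 − 2.51×8.2 − 2.53×0.47 = -15.7 V < 0.2 V — the active assumption fails.
Re-solve with V_CE = 0.2 V. KCL at the emitter: V_E/R_E = (V_BB−0.7−V_E)/R_B + (V_CC−0.2−V_E)/R_C, giving V_E = 0.33 V.
I_C = (V_CC − 0.2 − V_E)/R_C = (5.9 − 0.33)/8.2 = 0.679 mA.
Check: I_B = (3.2 − 0.33)/120 = 0.0239 mA, and β·I_B = 3.59 mA > I_C, confirming saturation.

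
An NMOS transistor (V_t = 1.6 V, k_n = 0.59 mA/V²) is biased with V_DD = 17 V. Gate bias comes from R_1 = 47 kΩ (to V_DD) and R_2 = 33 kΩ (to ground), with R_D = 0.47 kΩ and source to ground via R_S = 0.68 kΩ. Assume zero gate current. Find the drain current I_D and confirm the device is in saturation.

V_G = V_DD·R_2/(R_1+R_2) = 17×33/80 = 7.01 V.
Assume saturation: I_D = (k_n/2)(V_GS − V_t)² with V_GS = V_G − I_D·R_S = 7.01 − 0.68·I_D.
Substituting gives 0.136·I_D² − 3.17·I_D + 8.64 = 0, with roots I_D = 3.15 or 20.1 mA.
The root I_D = 20.1 mA gives V_GS = -6.65 V ≤ V_t, so take I_D = 3.15 mA.
Then V_GS = 4.87 V and V_DS = V_DD − I_D(R_D+R_S) = 17 − 3.15×1.15 = 13.4 V.
Saturation requires V_DS ≥ V_GS − V_t = 3.27 V; 13.4 ≥ 3.27 ✓.

I_D ≈ 3.2 mA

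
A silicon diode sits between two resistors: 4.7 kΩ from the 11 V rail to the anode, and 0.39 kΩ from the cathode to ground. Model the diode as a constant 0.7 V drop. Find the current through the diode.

I ≈ 2 mA

The two resistors are in series with the diode, so KVL gives 11 = I·4.7 + 0.7 + I·0.39.
I = (11 − 0.7) / (4.7 + 0.39) kΩ = 10.3 / 5.09 = 2.02 mA.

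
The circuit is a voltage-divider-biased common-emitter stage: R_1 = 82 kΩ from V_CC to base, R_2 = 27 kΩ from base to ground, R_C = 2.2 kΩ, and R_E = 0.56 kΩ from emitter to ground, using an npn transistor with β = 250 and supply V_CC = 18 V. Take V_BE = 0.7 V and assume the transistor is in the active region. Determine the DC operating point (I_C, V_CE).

Thevenize the base divider: V_Th = V_CC·R_2/(R_1+R_2) = 18×27/109 = 4.46 V, R_Th = R_1‖R_2 = 20.3 kΩ.
Base-emitter loop: V_Th = I_B·R_Th + V_BE + (β+1)I_B·R_E, so I_B = (4.46 − 0.7) / (20.3 + 251×0.56) = 0.0234 mA.
I_C = β·I_B = 250×0.0234 = 5.84 mA, and I_E = (β+1)I_B = 5.86 mA.
V_CE = V_CC − I_C·R_C − I_E·R_E = 18 − 5.84×2.2 − 5.86×0.56 = 1.87 V.
V_CE = 1.87 V > 0.2 V confirms active-region operation.

I_C ≈ 5.8 mA, V_CE ≈ 1.9 V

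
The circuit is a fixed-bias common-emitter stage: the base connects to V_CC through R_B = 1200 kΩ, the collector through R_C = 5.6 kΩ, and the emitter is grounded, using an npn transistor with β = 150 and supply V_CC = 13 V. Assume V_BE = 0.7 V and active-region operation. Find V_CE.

Base loop: V_CC = I_B·R_B + V_BE, so I_B = (13 − 0.7)/1200 kΩ = 0.0103 mA.
In the active region I_C = β·I_B = 150 × 0.0103 = 1.54 mA.
Collector loop: V_CE = V_CC − I_C·R_C = 13 − 1.54×5.6 = 4.39 V.
Since V_CE = 4.39 V > V_CE(sat) ≈ 0.2 V, the transistor is in the active region as assumed.

V_CE ≈ 4.4 V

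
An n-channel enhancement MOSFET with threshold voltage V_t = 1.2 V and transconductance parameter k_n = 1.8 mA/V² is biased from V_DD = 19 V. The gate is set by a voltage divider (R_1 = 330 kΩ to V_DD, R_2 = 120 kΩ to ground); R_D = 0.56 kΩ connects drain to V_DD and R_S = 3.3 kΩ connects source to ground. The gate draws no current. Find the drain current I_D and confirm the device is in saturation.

V_G = V_DD·R_2/(R_1+R_2) = 19×120/450 = 5.07 V.
Assume saturation: I_D = (k_n/2)(V_GS − V_t)² with V_GS = V_G − I_D·R_S = 5.07 − 3.3·I_D.
Substituting gives 9.8·I_D² − 24·I_D + 13.5 = 0, with roots I_D = 0.873 or 1.57 mA.
The root I_D = 1.57 mA gives V_GS = -0.122 V ≤ V_t, so take I_D = 0.873 mA.
Then V_GS = 2.19 V and V_DS = V_DD − I_D(R_D+R_S) = 19 − 0.873×3.86 = 15.6 V.
Saturation requires V_DS ≥ V_GS − V_t = 0.985 V; 15.6 ≥ 0.985 ✓.

I_D ≈ 0.87 mA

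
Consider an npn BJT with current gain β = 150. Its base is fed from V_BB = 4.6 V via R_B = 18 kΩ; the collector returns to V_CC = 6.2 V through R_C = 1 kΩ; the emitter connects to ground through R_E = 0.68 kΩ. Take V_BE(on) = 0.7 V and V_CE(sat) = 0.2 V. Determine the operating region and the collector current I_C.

Assume active: I_B = (4.6 − 0.7)/(18 + 151×0.68) = 0.0323 mA, I_C = β·I_B = 4.85 mA.
Then V_CE = 6.2 − 4.85×1 − 4.88×0.68 = -1.97 V < 0.2 V — the active assumption fails.
Re-solve with V_CE = 0.2 V. KCL at the emitter: V_E/R_E = (V_BB−0.7−V_E)/R_B + (V_CC−0.2−V_E)/R_C, giving V_E = 2.46 V.
I_C = (V_CC − 0.2 − V_E)/R_C = (6 − 2.46)/1 = 3.54 mA.
Check: I_B = (3.9 − 2.46)/18 = 0.0799 mA, and β·I_B = 12 mA > I_C, confirming saturation.

saturation; I_C ≈ 3.5 mA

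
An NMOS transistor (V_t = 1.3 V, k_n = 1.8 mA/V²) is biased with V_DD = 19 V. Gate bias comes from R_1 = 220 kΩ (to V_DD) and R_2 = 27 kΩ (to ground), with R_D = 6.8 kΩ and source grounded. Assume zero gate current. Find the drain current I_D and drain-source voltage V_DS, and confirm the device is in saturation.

V_G = V_DD·R_2/(R_1+R_2) = 19×27/247 = 2.08 V. With the source grounded, V_GS = V_G = 2.08 V.
Assume saturation: I_D = (k_n/2)(V_GS − V_t)² = (1.8/2)×(2.08 − 1.3)² = 0.9×0.777² = 0.543 mA.
V_DS = V_DD − I_D·R_D = 19 − 0.543×6.8 = 15.3 V.
Saturation requires V_DS ≥ V_GS − V_t = 0.777 V; 15.3 ≥ 0.777 ✓.

I_D ≈ 0.54 mA, V_DS ≈ 15 V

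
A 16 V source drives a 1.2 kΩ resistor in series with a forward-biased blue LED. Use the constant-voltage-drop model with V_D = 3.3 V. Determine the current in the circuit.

I ≈ 11 mA

KVL around the loop: 16 = V_D + I·R = 3.3 + I × 1.2 kΩ.
So I = (16 − 3.3) / 1.2 kΩ = 12.7 / 1.2 = 10.6 mA.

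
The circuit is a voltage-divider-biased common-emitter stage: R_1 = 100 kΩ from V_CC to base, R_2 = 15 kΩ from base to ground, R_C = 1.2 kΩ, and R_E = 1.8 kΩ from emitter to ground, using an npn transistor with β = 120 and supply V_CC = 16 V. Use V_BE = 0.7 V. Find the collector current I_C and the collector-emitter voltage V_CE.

Thevenize the base divider: V_Th = V_CC·R_2/(R_1+R_2) = 16×15/115 = 2.09 V, R_Th = R_1‖R_2 = 13 kΩ.
Base-emitter loop: V_Th = I_B·R_Th + V_BE + (β+1)I_B·R_E, so I_B = (2.09 − 0.7) / (13 + 121×1.8) = 0.00601 mA.
I_C = β·I_B = 120×0.00601 = 0.721 mA, and I_E = (β+1)I_B = 0.727 mA.
V_CE = V_CC − I_C·R_C − I_E·R_E = 16 − 0.721×1.2 − 0.727×1.8 = 13.8 V.
V_CE = 13.8 V > 0.2 V confirms active-region operation.

I_C ≈ 0.72 mA, V_CE ≈ 14 V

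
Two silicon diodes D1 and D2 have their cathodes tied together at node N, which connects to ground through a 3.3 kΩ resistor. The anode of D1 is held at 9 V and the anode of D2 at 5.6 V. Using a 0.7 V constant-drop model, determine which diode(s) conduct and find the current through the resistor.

Assume both conduct. Then node N would need to be at both 9−0.7 = 8.3 V and 5.6−0.7 = 4.9 V, which is impossible.
Assume only D1 conducts: V_N = 9 − 0.7 = 8.3 V, so I_R = 8.3/3.3 = 2.52 mA.
Check D2: its anode-to-cathode voltage is 5.6 − 8.3 = -2.7 V < 0.7 V, so it is off. The assumption is consistent.

Only D1 conducts; I_R ≈ 2.5 mA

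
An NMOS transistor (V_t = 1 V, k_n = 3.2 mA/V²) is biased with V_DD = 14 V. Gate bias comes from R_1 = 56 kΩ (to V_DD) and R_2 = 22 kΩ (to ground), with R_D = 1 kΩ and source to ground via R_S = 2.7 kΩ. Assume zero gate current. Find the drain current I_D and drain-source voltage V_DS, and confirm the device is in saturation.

V_G = V_DD·R_2/(R_1+R_2) = 14×22/78 = 3.95 V.
Assume saturation: I_D = (k_n/2)(V_GS − V_t)² with V_GS = V_G − I_D·R_S = 3.95 − 2.7·I_D.
Substituting gives 11.7·I_D² − 26.5·I_D + 13.9 = 0, with roots I_D = 0.826 or 1.44 mA.
The root I_D = 1.44 mA gives V_GS = 0.05 V ≤ V_t, so take I_D = 0.826 mA.
Then V_GS = 1.72 V and V_DS = V_DD − I_D(R_D+R_S) = 14 − 0.826×3.7 = 10.9 V.
Saturation requires V_DS ≥ V_GS − V_t = 0.719 V; 10.9 ≥ 0.719 ✓.

I_D ≈ 0.83 mA, V_DS ≈ 11 V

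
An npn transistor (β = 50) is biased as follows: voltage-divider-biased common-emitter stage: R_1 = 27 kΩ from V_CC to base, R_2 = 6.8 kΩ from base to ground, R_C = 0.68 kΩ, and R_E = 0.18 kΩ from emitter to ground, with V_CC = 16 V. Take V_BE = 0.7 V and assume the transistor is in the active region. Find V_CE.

Thevenize the base divider: V_Th = V_CC·R_2/(R_1+R_2) = 16×6.8/33.8 = 3.22 V, R_Th = R_1‖R_2 = 5.43 kΩ.
Base-emitter loop: V_Th = I_B·R_Th + V_BE + (β+1)I_B·R_E, so I_B = (3.22 − 0.7) / (5.43 + 51×0.18) = 0.172 mA.
I_C = β·I_B = 50×0.172 = 8.62 mA, and I_E = (β+1)I_B = 8.79 mA.
V_CE = V_CC − I_C·R_C − I_E·R_E = 16 − 8.62×0.68 − 8.79×0.18 = 8.56 V.
V_CE = 8.56 V > 0.2 V confirms active-region operation.

V_CE ≈ 8.6 V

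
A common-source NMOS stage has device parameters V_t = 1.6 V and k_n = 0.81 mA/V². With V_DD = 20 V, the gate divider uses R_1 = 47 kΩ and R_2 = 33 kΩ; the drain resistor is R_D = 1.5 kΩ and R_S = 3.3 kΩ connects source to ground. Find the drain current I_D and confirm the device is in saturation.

V_G = V_DD·R_2/(R_1+R_2) = 20×33/80 = 8.25 V.
Assume saturation: I_D = (k_n/2)(V_GS − V_t)² with V_GS = V_G − I_D·R_S = 8.25 − 3.3·I_D.
Substituting gives 4.41·I_D² − 18.8·I_D + 17.9 = 0, with roots I_D = 1.44 or 2.81 mA.
The root I_D = 2.81 mA gives V_GS = -1.04 V ≤ V_t, so take I_D = 1.44 mA.
Then V_GS = 3.49 V and V_DS = V_DD − I_D(R_D+R_S) = 20 − 1.44×4.8 = 13.1 V.
Saturation requires V_DS ≥ V_GS − V_t = 1.89 V; 13.1 ≥ 1.89 ✓.

I_D ≈ 1.4 mA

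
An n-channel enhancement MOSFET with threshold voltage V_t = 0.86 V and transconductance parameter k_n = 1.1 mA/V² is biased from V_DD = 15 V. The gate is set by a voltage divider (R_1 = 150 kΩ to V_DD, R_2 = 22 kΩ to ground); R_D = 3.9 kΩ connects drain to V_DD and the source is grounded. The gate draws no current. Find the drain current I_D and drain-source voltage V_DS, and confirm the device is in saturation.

V_G = V_DD·R_2/(R_1+R_2) = 15×22/172 = 1.92 V. With the source grounded, V_GS = V_G = 1.92 V.
Assume saturation: I_D = (k_n/2)(V_GS − V_t)² = (1.1/2)×(1.92 − 0.86)² = 0.55×1.06² = 0.616 mA.
V_DS = V_DD − I_D·R_D = 15 − 0.616×3.9 = 12.6 V.
Saturation requires V_DS ≥ V_GS − V_t = 1.06 V; 12.6 ≥ 1.06 ✓.

I_D ≈ 0.62 mA, V_DS ≈ 13 V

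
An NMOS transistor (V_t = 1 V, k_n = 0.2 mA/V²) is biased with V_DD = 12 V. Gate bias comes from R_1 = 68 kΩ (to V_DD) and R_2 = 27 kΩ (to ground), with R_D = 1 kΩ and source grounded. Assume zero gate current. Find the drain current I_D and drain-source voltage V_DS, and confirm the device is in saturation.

V_G = V_DD·R_2/(R_1+R_2) = 12×27/95 = 3.41 V. With the source grounded, V_GS = V_G = 3.41 V.
Assume saturation: I_D = (k_n/2)(V_GS − V_t)² = (0.2/2)×(3.41 − 1)² = 0.1×2.41² = 0.581 mA.
V_DS = V_DD − I_D·R_D = 12 − 0.581×1 = 11.4 V.
Saturation requires V_DS ≥ V_GS − V_t = 2.41 V; 11.4 ≥ 2.41 ✓.

I_D ≈ 0.58 mA, V_DS ≈ 11 V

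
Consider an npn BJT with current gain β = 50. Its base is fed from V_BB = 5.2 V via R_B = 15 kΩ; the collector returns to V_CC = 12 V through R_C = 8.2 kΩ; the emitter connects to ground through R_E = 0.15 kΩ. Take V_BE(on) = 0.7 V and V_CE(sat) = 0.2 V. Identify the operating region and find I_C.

Assume active: I_B = (5.2 − 0.7)/(15 + 51×0.15) = 0.199 mA, I_C = β·I_B = 9.93 mA.
Then V_CE = 12 − 9.93×8.2 − 10.1×0.15 = -71 V < 0.2 V — the active assumption fails.
Re-solve with V_CE = 0.2 V. KCL at the emitter: V_E/R_E = (V_BB−0.7−V_E)/R_B + (V_CC−0.2−V_E)/R_C, giving V_E = 0.254 V.
I_C = (V_CC − 0.2 − V_E)/R_C = (11.8 − 0.254)/8.2 = 1.41 mA.
Check: I_B = (4.5 − 0.254)/15 = 0.283 mA, and β·I_B = 14.2 mA > I_C, confirming saturation.

saturation; I_C ≈ 1.4 mA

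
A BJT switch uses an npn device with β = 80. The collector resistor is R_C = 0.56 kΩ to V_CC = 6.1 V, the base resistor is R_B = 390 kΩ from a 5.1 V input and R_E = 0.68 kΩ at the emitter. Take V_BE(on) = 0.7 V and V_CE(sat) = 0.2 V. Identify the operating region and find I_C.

active; I_C ≈ 0.79 mA

Assume active. Base-emitter loop: I_B = (V_BB − V_BE)/(R_B + (β+1)R_E) = (5.1 − 0.7)/(390 + 81×0.68) = 0.00989 mA.
I_C = β·I_B = 80×0.00989 = 0.791 mA.
V_CE = V_CC − I_C·R_C − I_E·R_E = 6.1 − 0.791×0.56 − 0.801×0.68 = 5.11 V > V_CE(sat), so the active-region assumption holds.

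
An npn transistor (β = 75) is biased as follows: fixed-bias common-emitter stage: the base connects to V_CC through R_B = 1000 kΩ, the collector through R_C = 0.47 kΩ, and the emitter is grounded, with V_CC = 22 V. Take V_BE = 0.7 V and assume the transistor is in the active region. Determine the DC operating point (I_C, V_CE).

Base loop: V_CC = I_B·R_B + V_BE, so I_B = (22 − 0.7)/1000 kΩ = 0.0213 mA.
In the active region I_C = β·I_B = 75 × 0.0213 = 1.6 mA.
Collector loop: V_CE = V_CC − I_C·R_C = 22 − 1.6×0.47 = 21.2 V.
Since V_CE = 21.2 V > V_CE(sat) ≈ 0.2 V, the transistor is in the active region as assumed.

I_C ≈ 1.6 mA, V_CE ≈ 21 V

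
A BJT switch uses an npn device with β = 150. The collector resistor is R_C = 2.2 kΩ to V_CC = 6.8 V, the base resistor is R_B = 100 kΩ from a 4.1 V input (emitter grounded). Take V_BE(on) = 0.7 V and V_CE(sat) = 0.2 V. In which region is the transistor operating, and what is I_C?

Assume active: I_B = (4.1 − 0.7)/100 = 0.034 mA, giving I_C = β·I_B = 5.1 mA.
But then V_CE = 6.8 − 5.1×2.2 = -4.42 V < V_CE(sat) = 0.2 V — impossible in the active region.
So the transistor is saturated. With V_CE = 0.2 V, I_C = (V_CC − 0.2)/R_C = 6.6/2.2 = 3 mA.
Check: β·I_B = 5.1 mA > I_C = 3 mA, confirming saturation.

saturation; I_C ≈ 3 mA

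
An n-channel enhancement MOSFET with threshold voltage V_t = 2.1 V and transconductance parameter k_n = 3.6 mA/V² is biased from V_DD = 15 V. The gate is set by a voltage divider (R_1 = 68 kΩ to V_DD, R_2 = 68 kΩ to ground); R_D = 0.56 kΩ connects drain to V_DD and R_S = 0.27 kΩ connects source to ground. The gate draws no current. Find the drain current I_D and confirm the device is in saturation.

I_D ≈ 11 mA

V_G = V_DD·R_2/(R_1+R_2) = 15×68/136 = 7.5 V.
Assume saturation: I_D = (k_n/2)(V_GS − V_t)² with V_GS = V_G − I_D·R_S = 7.5 − 0.27·I_D.
Substituting gives 0.131·I_D² − 6.25·I_D + 52.5 = 0, with roots I_D = 10.9 or 36.7 mA.
The root I_D = 36.7 mA gives V_GS = -2.42 V ≤ V_t, so take I_D = 10.9 mA.
Then V_GS = 4.56 V and V_DS = V_DD − I_D(R_D+R_S) = 15 − 10.9×0.83 = 5.96 V.
Saturation requires V_DS ≥ V_GS − V_t = 2.46 V; 5.96 ≥ 2.46 ✓.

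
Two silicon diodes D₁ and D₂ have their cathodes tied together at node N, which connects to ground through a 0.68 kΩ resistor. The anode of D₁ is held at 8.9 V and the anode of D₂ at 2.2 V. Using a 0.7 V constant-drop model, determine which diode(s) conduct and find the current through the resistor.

Only D₁ conducts; I_R ≈ 12 mA

Assume both conduct. Then node N would need to be at both 8.9−0.7 = 8.2 V and 2.2−0.7 = 1.5 V, which is impossible.
Assume only D₁ conducts: V_N = 8.9 − 0.7 = 8.2 V, so I_R = 8.2/0.68 = 12.1 mA.
Check D₂: its anode-to-cathode voltage is 2.2 − 8.2 = -6 V < 0.7 V, so it is off. The assumption is consistent.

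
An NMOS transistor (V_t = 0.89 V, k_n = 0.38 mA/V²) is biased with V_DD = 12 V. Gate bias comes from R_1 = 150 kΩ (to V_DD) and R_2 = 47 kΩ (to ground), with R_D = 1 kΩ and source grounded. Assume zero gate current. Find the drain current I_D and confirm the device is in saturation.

I_D ≈ 0.74 mA

V_G = V_DD·R_2/(R_1+R_2) = 12×47/197 = 2.86 V. With the source grounded, V_GS = V_G = 2.86 V.
Assume saturation: I_D = (k_n/2)(V_GS − V_t)² = (0.38/2)×(2.86 − 0.89)² = 0.19×1.97² = 0.74 mA.
V_DS = V_DD − I_D·R_D = 12 − 0.74×1 = 11.3 V.
Saturation requires V_DS ≥ V_GS − V_t = 1.97 V; 11.3 ≥ 1.97 ✓.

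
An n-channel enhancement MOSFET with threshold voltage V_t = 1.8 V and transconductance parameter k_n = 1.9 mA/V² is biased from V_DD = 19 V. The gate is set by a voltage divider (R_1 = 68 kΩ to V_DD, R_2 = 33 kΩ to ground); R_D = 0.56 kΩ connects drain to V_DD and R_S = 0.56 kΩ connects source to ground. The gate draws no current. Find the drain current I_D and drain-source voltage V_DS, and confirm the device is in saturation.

I_D ≈ 4.1 mA, V_DS ≈ 14 V

V_G = V_DD·R_2/(R_1+R_2) = 19×33/101 = 6.21 V.
Assume saturation: I_D = (k_n/2)(V_GS − V_t)² with V_GS = V_G − I_D·R_S = 6.21 − 0.56·I_D.
Substituting gives 0.298·I_D² − 5.69·I_D + 18.5 = 0, with roots I_D = 4.14 or 15 mA.
The root I_D = 15 mA gives V_GS = -2.17 V ≤ V_t, so take I_D = 4.14 mA.
Then V_GS = 3.89 V and V_DS = V_DD − I_D(R_D+R_S) = 19 − 4.14×1.12 = 14.4 V.
Saturation requires V_DS ≥ V_GS − V_t = 2.09 V; 14.4 ≥ 2.09 ✓.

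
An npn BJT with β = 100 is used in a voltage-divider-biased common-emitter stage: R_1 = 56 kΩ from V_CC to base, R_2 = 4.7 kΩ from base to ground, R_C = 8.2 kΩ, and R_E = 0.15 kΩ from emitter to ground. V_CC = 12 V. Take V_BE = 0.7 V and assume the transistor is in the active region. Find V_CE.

Thevenize the base divider: V_Th = V_CC·R_2/(R_1+R_2) = 12×4.7/60.7 = 0.929 V, R_Th = R_1‖R_2 = 4.34 kΩ.
Base-emitter loop: V_Th = I_B·R_Th + V_BE + (β+1)I_B·R_E, so I_B = (0.929 − 0.7) / (4.34 + 101×0.15) = 0.0118 mA.
I_C = β·I_B = 100×0.0118 = 1.18 mA, and I_E = (β+1)I_B = 1.19 mA.
V_CE = V_CC − I_C·R_C − I_E·R_E = 12 − 1.18×8.2 − 1.19×0.15 = 2.18 V.
V_CE = 2.18 V > 0.2 V confirms active-region operation.

V_CE ≈ 2.2 V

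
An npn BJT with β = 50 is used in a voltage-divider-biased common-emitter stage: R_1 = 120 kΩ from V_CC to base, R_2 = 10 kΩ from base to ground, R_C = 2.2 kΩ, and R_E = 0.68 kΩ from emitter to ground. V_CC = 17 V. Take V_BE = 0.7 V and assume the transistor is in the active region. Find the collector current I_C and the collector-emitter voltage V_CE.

Thevenize the base divider: V_Th = V_CC·R_2/(R_1+R_2) = 17×10/130 = 1.31 V, R_Th = R_1‖R_2 = 9.23 kΩ.
Base-emitter loop: V_Th = I_B·R_Th + V_BE + (β+1)I_B·R_E, so I_B = (1.31 − 0.7) / (9.23 + 51×0.68) = 0.0138 mA.
I_C = β·I_B = 50×0.0138 = 0.692 mA, and I_E = (β+1)I_B = 0.706 mA.
V_CE = V_CC − I_C·R_C − I_E·R_E = 17 − 0.692×2.2 − 0.706×0.68 = 15 V.
V_CE = 15 V > 0.2 V confirms active-region operation.

I_C ≈ 0.69 mA, V_CE ≈ 15 V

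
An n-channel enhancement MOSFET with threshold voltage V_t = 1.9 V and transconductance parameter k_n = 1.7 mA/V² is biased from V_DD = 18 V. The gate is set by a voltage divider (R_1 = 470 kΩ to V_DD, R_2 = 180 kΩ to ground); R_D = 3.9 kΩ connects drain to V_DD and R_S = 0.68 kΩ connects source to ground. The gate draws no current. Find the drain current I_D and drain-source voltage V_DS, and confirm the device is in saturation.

I_D ≈ 2.2 mA, V_DS ≈ 8 V

V_G = V_DD·R_2/(R_1+R_2) = 18×180/650 = 4.98 V.
Assume saturation: I_D = (k_n/2)(V_GS − V_t)² with V_GS = V_G − I_D·R_S = 4.98 − 0.68·I_D.
Substituting gives 0.393·I_D² − 4.57·I_D + 8.09 = 0, with roots I_D = 2.18 or 9.44 mA.
The root I_D = 9.44 mA gives V_GS = -1.43 V ≤ V_t, so take I_D = 2.18 mA.
Then V_GS = 3.5 V and V_DS = V_DD − I_D(R_D+R_S) = 18 − 2.18×4.58 = 8.01 V.
Saturation requires V_DS ≥ V_GS − V_t = 1.6 V; 8.01 ≥ 1.6 ✓.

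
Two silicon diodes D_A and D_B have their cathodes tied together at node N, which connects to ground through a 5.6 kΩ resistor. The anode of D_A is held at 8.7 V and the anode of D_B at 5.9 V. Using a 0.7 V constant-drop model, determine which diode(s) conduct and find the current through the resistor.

Assume both conduct. Then node N would need to be at both 8.7−0.7 = 8 V and 5.9−0.7 = 5.2 V, which is impossible.
Assume only D_A conducts: V_N = 8.7 − 0.7 = 8 V, so I_R = 8/5.6 = 1.43 mA.
Check D_B: its anode-to-cathode voltage is 5.9 − 8 = -2.1 V < 0.7 V, so it is off. The assumption is consistent.

Only D_A conducts; I_R ≈ 1.4 mA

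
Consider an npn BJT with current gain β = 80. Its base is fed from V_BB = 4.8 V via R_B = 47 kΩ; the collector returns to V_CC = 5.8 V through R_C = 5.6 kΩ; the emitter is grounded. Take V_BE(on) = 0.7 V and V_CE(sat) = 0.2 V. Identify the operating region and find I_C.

Assume active: I_B = (4.8 − 0.7)/47 = 0.0872 mA, giving I_C = β·I_B = 6.98 mA.
But then V_CE = 5.8 − 6.98×5.6 = -33.3 V < V_CE(sat) = 0.2 V — impossible in the active region.
So the transistor is saturated. With V_CE = 0.2 V, I_C = (V_CC − 0.2)/R_C = 5.6/5.6 = 1 mA.
Check: β·I_B = 6.98 mA > I_C = 1 mA, confirming saturation.

saturation; I_C ≈ 1 mA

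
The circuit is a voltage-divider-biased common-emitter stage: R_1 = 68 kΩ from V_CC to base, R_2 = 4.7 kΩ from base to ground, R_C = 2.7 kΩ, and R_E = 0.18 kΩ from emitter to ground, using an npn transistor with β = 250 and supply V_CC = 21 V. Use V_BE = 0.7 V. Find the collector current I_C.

Thevenize the base divider: V_Th = V_CC·R_2/(R_1+R_2) = 21×4.7/72.7 = 1.36 V, R_Th = R_1‖R_2 = 4.4 kΩ.
Base-emitter loop: V_Th = I_B·R_Th + V_BE + (β+1)I_B·R_E, so I_B = (1.36 − 0.7) / (4.4 + 251×0.18) = 0.0133 mA.
I_C = β·I_B = 250×0.0133 = 3.32 mA, and I_E = (β+1)I_B = 3.33 mA.
V_CE = V_CC − I_C·R_C − I_E·R_E = 21 − 3.32×2.7 − 3.33×0.18 = 11.4 V.
V_CE = 11.4 V > 0.2 V confirms active-region operation.

I_C ≈ 3.3 mA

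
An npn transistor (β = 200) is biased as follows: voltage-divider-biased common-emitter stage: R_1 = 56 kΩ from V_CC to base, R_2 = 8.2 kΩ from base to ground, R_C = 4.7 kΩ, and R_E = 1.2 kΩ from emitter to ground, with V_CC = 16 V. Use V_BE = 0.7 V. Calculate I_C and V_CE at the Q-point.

I_C ≈ 1.1 mA, V_CE ≈ 9.6 V

Thevenize the base divider: V_Th = V_CC·R_2/(R_1+R_2) = 16×8.2/64.2 = 2.04 V, R_Th = R_1‖R_2 = 7.15 kΩ.
Base-emitter loop: V_Th = I_B·R_Th + V_BE + (β+1)I_B·R_E, so I_B = (2.04 − 0.7) / (7.15 + 201×1.2) = 0.00541 mA.
I_C = β·I_B = 200×0.00541 = 1.08 mA, and I_E = (β+1)I_B = 1.09 mA.
V_CE = V_CC − I_C·R_C − I_E·R_E = 16 − 1.08×4.7 − 1.09×1.2 = 9.61 V.
V_CE = 9.61 V > 0.2 V confirms active-region operation.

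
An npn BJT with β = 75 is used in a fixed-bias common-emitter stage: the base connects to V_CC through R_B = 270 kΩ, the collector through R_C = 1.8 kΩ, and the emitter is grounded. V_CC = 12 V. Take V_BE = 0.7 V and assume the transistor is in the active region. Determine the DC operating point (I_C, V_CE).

Base loop: V_CC = I_B·R_B + V_BE, so I_B = (12 − 0.7)/270 kΩ = 0.0419 mA.
In the active region I_C = β·I_B = 75 × 0.0419 = 3.14 mA.
Collector loop: V_CE = V_CC − I_C·R_C = 12 − 3.14×1.8 = 6.35 V.
Since V_CE = 6.35 V > V_CE(sat) ≈ 0.2 V, the transistor is in the active region as assumed.

I_C ≈ 3.1 mA, V_CE ≈ 6.3 V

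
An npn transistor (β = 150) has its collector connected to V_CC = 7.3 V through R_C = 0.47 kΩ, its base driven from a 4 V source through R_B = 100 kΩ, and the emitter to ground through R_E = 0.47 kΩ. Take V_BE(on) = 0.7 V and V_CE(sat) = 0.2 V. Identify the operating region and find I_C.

Assume active. Base-emitter loop: I_B = (V_BB − V_BE)/(R_B + (β+1)R_E) = (4 − 0.7)/(100 + 151×0.47) = 0.0193 mA.
I_C = β·I_B = 150×0.0193 = 2.9 mA.
V_CE = V_CC − I_C·R_C − I_E·R_E = 7.3 − 2.9×0.47 − 2.91×0.47 = 4.57 V > V_CE(sat), so the active-region assumption holds.

active; I_C ≈ 2.9 mA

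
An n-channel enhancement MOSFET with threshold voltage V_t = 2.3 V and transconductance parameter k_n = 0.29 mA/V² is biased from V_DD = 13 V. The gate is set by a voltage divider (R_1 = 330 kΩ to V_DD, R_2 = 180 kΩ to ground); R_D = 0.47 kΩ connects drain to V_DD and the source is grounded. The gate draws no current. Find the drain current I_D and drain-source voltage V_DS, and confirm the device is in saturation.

I_D ≈ 0.76 mA, V_DS ≈ 13 V

V_G = V_DD·R_2/(R_1+R_2) = 13×180/510 = 4.59 V. With the source grounded, V_GS = V_G = 4.59 V.
Assume saturation: I_D = (k_n/2)(V_GS − V_t)² = (0.29/2)×(4.59 − 2.3)² = 0.145×2.29² = 0.759 mA.
V_DS = V_DD − I_D·R_D = 13 − 0.759×0.47 = 12.6 V.
Saturation requires V_DS ≥ V_GS − V_t = 2.29 V; 12.6 ≥ 2.29 ✓.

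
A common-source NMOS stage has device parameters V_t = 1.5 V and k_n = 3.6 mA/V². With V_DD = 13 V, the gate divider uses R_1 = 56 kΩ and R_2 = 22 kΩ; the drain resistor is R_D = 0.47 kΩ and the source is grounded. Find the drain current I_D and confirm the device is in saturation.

V_G = V_DD·R_2/(R_1+R_2) = 13×22/78 = 3.67 V. With the source grounded, V_GS = V_G = 3.67 V.
Assume saturation: I_D = (k_n/2)(V_GS − V_t)² = (3.6/2)×(3.67 − 1.5)² = 1.8×2.17² = 8.45 mA.
V_DS = V_DD − I_D·R_D = 13 − 8.45×0.47 = 9.03 V.
Saturation requires V_DS ≥ V_GS − V_t = 2.17 V; 9.03 ≥ 2.17 ✓.

I_D ≈ 8.4 mA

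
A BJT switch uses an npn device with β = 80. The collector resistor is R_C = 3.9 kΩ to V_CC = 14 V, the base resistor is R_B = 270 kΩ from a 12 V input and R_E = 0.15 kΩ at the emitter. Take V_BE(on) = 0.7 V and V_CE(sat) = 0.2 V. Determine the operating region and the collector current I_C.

Assume active. Base-emitter loop: I_B = (V_BB − V_BE)/(R_B + (β+1)R_E) = (12 − 0.7)/(270 + 81×0.15) = 0.04 mA.
I_C = β·I_B = 80×0.04 = 3.2 mA.
V_CE = V_CC − I_C·R_C − I_E·R_E = 14 − 3.2×3.9 − 3.24×0.15 = 1.02 V > V_CE(sat), so the active-region assumption holds.

active; I_C ≈ 3.2 mA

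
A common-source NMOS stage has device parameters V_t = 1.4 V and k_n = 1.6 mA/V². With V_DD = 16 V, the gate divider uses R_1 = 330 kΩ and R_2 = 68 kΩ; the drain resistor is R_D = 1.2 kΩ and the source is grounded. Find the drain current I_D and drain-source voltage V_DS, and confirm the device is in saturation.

I_D ≈ 1.4 mA, V_DS ≈ 14 V

V_G = V_DD·R_2/(R_1+R_2) = 16×68/398 = 2.73 V. With the source grounded, V_GS = V_G = 2.73 V.
Assume saturation: I_D = (k_n/2)(V_GS − V_t)² = (1.6/2)×(2.73 − 1.4)² = 0.8×1.33² = 1.42 mA.
V_DS = V_DD − I_D·R_D = 16 − 1.42×1.2 = 14.3 V.
Saturation requires V_DS ≥ V_GS − V_t = 1.33 V; 14.3 ≥ 1.33 ✓.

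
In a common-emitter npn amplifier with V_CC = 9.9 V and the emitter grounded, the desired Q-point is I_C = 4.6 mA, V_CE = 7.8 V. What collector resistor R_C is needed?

Collector loop: V_CC = I_C·R_C + V_CE.
R_C = (V_CC − V_CE)/I_C = (9.9 − 7.8)/4.6 = 0.457 kΩ.

R_C ≈ 0.46 kΩ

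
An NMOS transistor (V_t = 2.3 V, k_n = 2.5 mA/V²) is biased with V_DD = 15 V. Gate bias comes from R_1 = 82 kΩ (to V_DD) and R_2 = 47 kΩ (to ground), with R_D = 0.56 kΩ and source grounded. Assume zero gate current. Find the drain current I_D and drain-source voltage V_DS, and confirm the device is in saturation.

V_G = V_DD·R_2/(R_1+R_2) = 15×47/129 = 5.47 V. With the source grounded, V_GS = V_G = 5.47 V.
Assume saturation: I_D = (k_n/2)(V_GS − V_t)² = (2.5/2)×(5.47 − 2.3)² = 1.25×3.17² = 12.5 mA.
V_DS = V_DD − I_D·R_D = 15 − 12.5×0.56 = 7.99 V.
Saturation requires V_DS ≥ V_GS − V_t = 3.17 V; 7.99 ≥ 3.17 ✓.

I_D ≈ 13 mA, V_DS ≈ 8 V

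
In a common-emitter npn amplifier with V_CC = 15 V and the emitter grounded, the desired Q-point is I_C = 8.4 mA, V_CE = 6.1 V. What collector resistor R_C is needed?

R_C ≈ 1.1 kΩ

Collector loop: V_CC = I_C·R_C + V_CE.
R_C = (V_CC − V_CE)/I_C = (15 − 6.1)/8.4 = 1.06 kΩ.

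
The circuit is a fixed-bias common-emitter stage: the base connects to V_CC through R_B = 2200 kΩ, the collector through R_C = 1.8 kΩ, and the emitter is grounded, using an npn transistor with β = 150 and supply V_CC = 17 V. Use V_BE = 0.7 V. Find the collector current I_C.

I_C ≈ 1.1 mA

Base loop: V_CC = I_B·R_B + V_BE, so I_B = (17 − 0.7)/2200 kΩ = 0.00741 mA.
In the active region I_C = β·I_B = 150 × 0.00741 = 1.11 mA.
Collector loop: V_CE = V_CC − I_C·R_C = 17 − 1.11×1.8 = 15 V.
Since V_CE = 15 V > V_CE(sat) ≈ 0.2 V, the transistor is in the active region as assumed.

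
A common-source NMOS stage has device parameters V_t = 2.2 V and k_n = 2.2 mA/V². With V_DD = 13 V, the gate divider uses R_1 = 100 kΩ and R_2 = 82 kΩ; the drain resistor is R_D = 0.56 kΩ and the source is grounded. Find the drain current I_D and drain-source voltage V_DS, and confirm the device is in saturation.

V_G = V_DD·R_2/(R_1+R_2) = 13×82/182 = 5.86 V. With the source grounded, V_GS = V_G = 5.86 V.
Assume saturation: I_D = (k_n/2)(V_GS − V_t)² = (2.2/2)×(5.86 − 2.2)² = 1.1×3.66² = 14.7 mA.
V_DS = V_DD − I_D·R_D = 13 − 14.7×0.56 = 4.76 V.
Saturation requires V_DS ≥ V_GS − V_t = 3.66 V; 4.76 ≥ 3.66 ✓.

I_D ≈ 15 mA, V_DS ≈ 4.8 V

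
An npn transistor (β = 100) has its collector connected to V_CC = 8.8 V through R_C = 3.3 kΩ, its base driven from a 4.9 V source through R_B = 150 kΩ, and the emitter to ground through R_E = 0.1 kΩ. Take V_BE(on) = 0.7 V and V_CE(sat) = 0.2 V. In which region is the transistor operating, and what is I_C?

Assume active: I_B = (4.9 − 0.7)/(150 + 101×0.1) = 0.0262 mA, I_C = β·I_B = 2.62 mA.
Then V_CE = 8.8 − 2.62×3.3 − 2.65×0.1 = -0.122 V < 0.2 V — the active assumption fails.
Re-solve with V_CE = 0.2 V. KCL at the emitter: V_E/R_E = (V_BB−0.7−V_E)/R_B + (V_CC−0.2−V_E)/R_C, giving V_E = 0.255 V.
I_C = (V_CC − 0.2 − V_E)/R_C = (8.6 − 0.255)/3.3 = 2.53 mA.
Check: I_B = (4.2 − 0.255)/150 = 0.0263 mA, and β·I_B = 2.63 mA > I_C, confirming saturation.

saturation; I_C ≈ 2.5 mA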